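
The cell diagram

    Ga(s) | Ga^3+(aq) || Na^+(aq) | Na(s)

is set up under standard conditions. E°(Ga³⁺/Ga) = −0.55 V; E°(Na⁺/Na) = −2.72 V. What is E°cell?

By convention the left-hand electrode in cell notation is the anode (oxidation) and the right-hand electrode is the cathode (reduction).
E°cell = E°(right) − E°(left) = −2.72 − (−0.55) = −2.17 V.
The negative sign shows that, as written, the cell would require an external voltage to drive the reaction.

−2.17 V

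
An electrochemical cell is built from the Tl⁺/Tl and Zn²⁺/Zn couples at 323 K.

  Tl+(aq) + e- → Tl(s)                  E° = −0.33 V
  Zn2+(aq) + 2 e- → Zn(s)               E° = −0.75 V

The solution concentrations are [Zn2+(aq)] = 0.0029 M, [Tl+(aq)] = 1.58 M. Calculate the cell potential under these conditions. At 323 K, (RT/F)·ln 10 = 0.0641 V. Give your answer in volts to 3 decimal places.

+0.514 V

The Tl⁺/Tl couple has the more positive E°, so it is the cathode; Zn²⁺/Zn is the anode.
E°cell = −0.33 − (−0.75) = +0.42 V, with n = 2 electrons transferred.
The balanced reaction is 2 Tl+(aq) + Zn(s) → 2 Tl(s) + Zn2+(aq), so Q = [Zn2+(aq)] / [Tl+(aq)]^2 = 0.00116 and log Q = −2.935.
By the Nernst equation, E = +0.42 − (0.0641/2)·(−2.935) = +0.514 V.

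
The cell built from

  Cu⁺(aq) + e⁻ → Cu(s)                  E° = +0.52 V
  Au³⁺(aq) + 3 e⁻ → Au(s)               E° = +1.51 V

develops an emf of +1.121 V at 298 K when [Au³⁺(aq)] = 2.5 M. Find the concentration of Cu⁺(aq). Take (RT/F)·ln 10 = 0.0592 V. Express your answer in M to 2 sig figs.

The Au³⁺/Au couple has the larger reduction potential, so it is the cathode: E°cell = +1.51 − (+0.52) = +0.99 V and n = 3.
Since E = E° − (0.0592/n)·log Q, log Q = n(E° − E)/0.0592 = −6.639.
For Au³⁺(aq) + 3 Cu(s) → Au(s) + 3 Cu⁺(aq), the reaction quotient is Q = [Cu⁺(aq)]^3 / [Au³⁺(aq)].
Solving for the unknown gives log [Cu⁺(aq)] = −2.080, so [Cu⁺(aq)] ≈ 0.0083 M.

0.0083 M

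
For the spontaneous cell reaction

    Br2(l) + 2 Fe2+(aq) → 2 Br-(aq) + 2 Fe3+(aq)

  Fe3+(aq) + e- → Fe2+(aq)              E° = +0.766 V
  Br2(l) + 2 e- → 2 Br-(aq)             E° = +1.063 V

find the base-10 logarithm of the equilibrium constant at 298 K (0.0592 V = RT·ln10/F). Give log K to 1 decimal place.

log K = 10.0

The Br₂/Br⁻ couple is reduced (cathode); E°cell = +1.063 − (+0.766) = +0.297 V with n = 2.
At equilibrium E = 0, so log K = nE°cell / 0.0592 = (2)(+0.297) / 0.0592 = 10.0.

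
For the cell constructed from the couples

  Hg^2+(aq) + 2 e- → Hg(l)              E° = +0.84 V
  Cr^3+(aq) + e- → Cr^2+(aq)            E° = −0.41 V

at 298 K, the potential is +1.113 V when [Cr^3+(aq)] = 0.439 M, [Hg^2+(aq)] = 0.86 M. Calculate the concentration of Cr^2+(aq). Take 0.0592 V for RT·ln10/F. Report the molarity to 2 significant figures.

0.0023 M

Hg²⁺/Hg is the cathode (higher E°); E°cell = +0.84 − (−0.41) = +1.25 V with n = 2.
From the Nernst equation, log Q = n(E° − E)/0.0592 = 2·(+1.25 − (+1.113))/0.0592 = 4.628.
For Hg^2+(aq) + 2 Cr^2+(aq) → Hg(l) + 2 Cr^3+(aq), the reaction quotient is Q = [Cr^3+(aq)]^2 / ([Hg^2+(aq)]·[Cr^2+(aq)]^2).
Isolating [Cr^2+(aq)] in Q = 10^{4.628} yields log [Cr^2+(aq)] = −2.639, i.e. 0.0023 M.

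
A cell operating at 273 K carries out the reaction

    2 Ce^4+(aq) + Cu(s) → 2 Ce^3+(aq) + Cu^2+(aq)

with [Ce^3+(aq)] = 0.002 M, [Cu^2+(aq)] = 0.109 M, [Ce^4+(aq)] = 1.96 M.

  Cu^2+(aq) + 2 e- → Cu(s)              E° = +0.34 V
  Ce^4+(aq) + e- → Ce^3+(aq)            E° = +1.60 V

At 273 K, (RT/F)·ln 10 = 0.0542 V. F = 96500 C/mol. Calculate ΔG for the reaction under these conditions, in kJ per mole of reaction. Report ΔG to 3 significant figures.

−280 kJ/mol

E°cell = +1.60 − (+0.34) = +1.26 V; the balanced reaction transfers n = 2 electrons.
Here Q = ([Ce^3+(aq)]^2·[Cu^2+(aq)]) / [Ce^4+(aq)]^2 = 1.13×10^−7 (log Q = −6.945), giving E = +1.26 − (0.0542/2)·(−6.945) = +1.4482 V.
Finally ΔG = −nFE = −(2)(96500 C/mol)(+1.4482 V) = −280 kJ/mol.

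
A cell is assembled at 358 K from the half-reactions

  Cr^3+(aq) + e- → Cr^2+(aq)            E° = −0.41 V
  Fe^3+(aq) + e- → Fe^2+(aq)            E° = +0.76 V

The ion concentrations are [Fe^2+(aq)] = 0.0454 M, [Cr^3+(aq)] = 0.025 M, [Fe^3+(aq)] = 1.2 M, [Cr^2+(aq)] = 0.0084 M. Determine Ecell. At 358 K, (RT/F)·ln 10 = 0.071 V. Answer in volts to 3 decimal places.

+1.237 V

The Fe³⁺/Fe²⁺ couple has the more positive E°, so it is the cathode; Cr³⁺/Cr²⁺ is the anode.
E°cell = E°cat − E°an = +0.76 − (−0.41) = +1.17 V; n = 1.
For the overall reaction Fe^3+(aq) + Cr^2+(aq) → Fe^2+(aq) + Cr^3+(aq), Q = ([Fe^2+(aq)]·[Cr^3+(aq)]) / ([Fe^3+(aq)]·[Cr^2+(aq)]) = 0.113, giving log Q = −0.948.
Applying E = E° − (RT ln10/nF)·log Q gives +1.17 − (0.071/1)(−0.948) = +1.237 V.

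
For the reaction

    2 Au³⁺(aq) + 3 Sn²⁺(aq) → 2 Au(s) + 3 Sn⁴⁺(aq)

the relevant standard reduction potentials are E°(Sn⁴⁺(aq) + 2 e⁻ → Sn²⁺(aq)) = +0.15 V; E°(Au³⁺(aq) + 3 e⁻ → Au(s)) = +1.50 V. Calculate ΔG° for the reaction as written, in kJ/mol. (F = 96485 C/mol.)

−782 kJ/mol

In the reaction as written Au³⁺(aq) is reduced, so the Au³⁺/Au couple is the cathode and Sn⁴⁺/Sn²⁺ is the anode.
E°cell = +1.50 − (+0.15) = +1.35 V; balancing electrons gives n = 6.
ΔG° = −nFE°cell = −(6)(96485)(+1.35) J/mol = −782 kJ/mol.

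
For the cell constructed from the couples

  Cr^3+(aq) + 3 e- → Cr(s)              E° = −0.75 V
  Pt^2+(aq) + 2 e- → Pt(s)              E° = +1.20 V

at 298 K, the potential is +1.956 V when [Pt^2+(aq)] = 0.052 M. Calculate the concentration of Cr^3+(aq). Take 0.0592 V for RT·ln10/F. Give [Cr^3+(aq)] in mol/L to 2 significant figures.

With Pt²⁺/Pt at the cathode and Cr³⁺/Cr at the anode, E°cell = +1.20 − (−0.75) = +1.95 V (n = 6).
From the Nernst equation, log Q = n(E° − E)/0.0592 = 6·(+1.95 − (+1.956))/0.0592 = −0.608.
Balancing electrons gives 3 Pt^2+(aq) + 2 Cr(s) → 3 Pt(s) + 2 Cr^3+(aq); thus Q = [Cr^3+(aq)]^2 / [Pt^2+(aq)]^3.
Solving for the unknown gives log [Cr^3+(aq)] = −2.230, so [Cr^3+(aq)] ≈ 0.0059 M.

0.0059 M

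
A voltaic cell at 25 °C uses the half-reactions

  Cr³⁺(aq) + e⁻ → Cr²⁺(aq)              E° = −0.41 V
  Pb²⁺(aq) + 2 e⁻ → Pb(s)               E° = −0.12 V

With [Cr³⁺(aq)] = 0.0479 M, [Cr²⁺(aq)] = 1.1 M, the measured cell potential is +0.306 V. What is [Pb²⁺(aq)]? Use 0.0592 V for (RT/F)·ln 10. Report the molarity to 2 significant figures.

0.0066 M

Pb²⁺/Pb is the cathode (higher E°); E°cell = −0.12 − (−0.41) = +0.29 V with n = 2.
Since E = E° − (0.0592/n)·log Q, log Q = n(E° − E)/0.0592 = −0.541.
Balancing electrons gives Pb²⁺(aq) + 2 Cr²⁺(aq) → Pb(s) + 2 Cr³⁺(aq); thus Q = [Cr³⁺(aq)]^2 / ([Pb²⁺(aq)]·[Cr²⁺(aq)]^2).
Solving for the unknown gives log [Pb²⁺(aq)] = −2.181, so [Pb²⁺(aq)] ≈ 0.0066 M.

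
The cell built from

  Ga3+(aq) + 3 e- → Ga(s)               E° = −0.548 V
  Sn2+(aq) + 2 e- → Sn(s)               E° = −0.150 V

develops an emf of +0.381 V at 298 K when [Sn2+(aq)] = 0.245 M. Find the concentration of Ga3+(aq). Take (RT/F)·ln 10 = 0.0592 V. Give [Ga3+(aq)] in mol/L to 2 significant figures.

Sn²⁺/Sn is the cathode (higher E°); E°cell = −0.150 − (−0.548) = +0.398 V with n = 6.
Rearranging E = E° − (0.0592/n)·log Q gives log Q = 6(+0.398 − (+0.381))/0.0592 = 1.723.
The balanced reaction is 3 Sn2+(aq) + 2 Ga(s) → 3 Sn(s) + 2 Ga3+(aq), so Q = [Ga3+(aq)]^2 / [Sn2+(aq)]^3.
Substituting the known concentrations and solving, log [Ga3+(aq)] = −0.055 and [Ga3+(aq)] = 0.88 M.

0.88 M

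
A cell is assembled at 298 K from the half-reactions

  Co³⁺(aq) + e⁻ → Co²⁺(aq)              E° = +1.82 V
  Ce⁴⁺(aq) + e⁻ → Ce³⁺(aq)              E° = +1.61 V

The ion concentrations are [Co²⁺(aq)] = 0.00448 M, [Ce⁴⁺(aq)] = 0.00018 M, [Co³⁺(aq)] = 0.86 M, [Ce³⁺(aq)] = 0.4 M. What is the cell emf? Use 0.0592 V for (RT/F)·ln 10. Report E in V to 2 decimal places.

+0.54 V

Since E°(Co³⁺/Co²⁺) > E°(Ce⁴⁺/Ce³⁺), Co³⁺/Co²⁺ serves as the cathode.
E°cell = +1.82 − (+1.61) = +0.21 V, with n = 1 electron transferred.
Balancing gives Co³⁺(aq) + Ce³⁺(aq) → Co²⁺(aq) + Ce⁴⁺(aq); hence Q = ([Co²⁺(aq)]·[Ce⁴⁺(aq)]) / ([Co³⁺(aq)]·[Ce³⁺(aq)]) = 2.34×10^−6 (log Q = −5.630).
By the Nernst equation, E = +0.21 − (0.0592/1)·(−5.630) = +0.54 V.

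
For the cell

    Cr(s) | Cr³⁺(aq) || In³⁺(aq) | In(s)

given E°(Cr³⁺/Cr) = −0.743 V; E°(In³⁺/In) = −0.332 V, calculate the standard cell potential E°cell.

+0.411 V

By convention the left-hand electrode in cell notation is the anode (oxidation) and the right-hand electrode is the cathode (reduction).
E°cell = E°(right) − E°(left) = −0.332 − (−0.743) = +0.411 V.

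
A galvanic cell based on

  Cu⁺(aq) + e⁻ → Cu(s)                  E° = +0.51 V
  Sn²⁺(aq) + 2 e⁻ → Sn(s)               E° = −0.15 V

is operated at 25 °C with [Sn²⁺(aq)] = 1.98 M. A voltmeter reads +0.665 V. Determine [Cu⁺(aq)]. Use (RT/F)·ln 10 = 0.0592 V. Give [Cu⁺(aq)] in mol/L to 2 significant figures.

Cu⁺/Cu is the cathode (higher E°); E°cell = +0.51 − (−0.15) = +0.66 V with n = 2.
Since E = E° − (0.0592/n)·log Q, log Q = n(E° − E)/0.0592 = −0.169.
The balanced reaction is 2 Cu⁺(aq) + Sn(s) → 2 Cu(s) + Sn²⁺(aq), so Q = [Sn²⁺(aq)] / [Cu⁺(aq)]^2.
Substituting the known concentrations and solving, log [Cu⁺(aq)] = 0.233 and [Cu⁺(aq)] = 1.7 M.

1.7 M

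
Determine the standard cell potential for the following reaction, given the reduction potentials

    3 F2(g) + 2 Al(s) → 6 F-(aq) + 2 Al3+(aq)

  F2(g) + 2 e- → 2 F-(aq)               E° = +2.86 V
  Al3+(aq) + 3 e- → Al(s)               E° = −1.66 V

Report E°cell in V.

+4.52 V

In the reaction as written, F2(g) is reduced (cathode) and Al3+(aq) is produced by oxidation at the anode.
E°cell = E°(cathode) − E°(anode) = +2.86 − (−1.66) = +4.52 V.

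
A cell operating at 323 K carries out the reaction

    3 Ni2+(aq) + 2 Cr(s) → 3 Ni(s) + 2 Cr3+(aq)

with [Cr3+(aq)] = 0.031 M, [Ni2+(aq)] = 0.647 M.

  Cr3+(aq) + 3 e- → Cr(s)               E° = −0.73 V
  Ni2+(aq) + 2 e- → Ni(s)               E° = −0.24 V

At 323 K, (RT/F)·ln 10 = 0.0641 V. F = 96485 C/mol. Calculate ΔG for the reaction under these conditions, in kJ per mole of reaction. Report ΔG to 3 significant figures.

E°cell = −0.24 − (−0.73) = +0.49 V; the balanced reaction transfers n = 6 electrons.
Here Q = [Cr3+(aq)]^2 / [Ni2+(aq)]^3 = 0.00355 (log Q = −2.450), giving E = +0.49 − (0.0641/6)·(−2.450) = +0.5162 V.
Finally ΔG = −nFE = −(6)(96485 C/mol)(+0.5162 V) = −299 kJ/mol.

−299 kJ/mol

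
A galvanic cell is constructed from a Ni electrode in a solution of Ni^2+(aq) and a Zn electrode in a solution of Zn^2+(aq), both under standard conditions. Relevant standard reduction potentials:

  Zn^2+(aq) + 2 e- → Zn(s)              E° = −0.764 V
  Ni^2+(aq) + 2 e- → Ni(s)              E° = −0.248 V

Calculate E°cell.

The Ni²⁺/Ni couple has the higher E°, so Ni ion is reduced (cathode) and Zn is oxidized (anode).
E°cell = E°(cathode) − E°(anode) = −0.248 − (−0.764) = +0.516 V.

+0.516 V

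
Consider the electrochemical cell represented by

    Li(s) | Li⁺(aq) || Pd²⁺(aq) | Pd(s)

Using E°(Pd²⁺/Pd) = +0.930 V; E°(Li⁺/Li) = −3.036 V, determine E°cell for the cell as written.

By convention the left-hand electrode in cell notation is the anode (oxidation) and the right-hand electrode is the cathode (reduction).
E°cell = E°(right) − E°(left) = +0.930 − (−3.036) = +3.966 V.

+3.966 V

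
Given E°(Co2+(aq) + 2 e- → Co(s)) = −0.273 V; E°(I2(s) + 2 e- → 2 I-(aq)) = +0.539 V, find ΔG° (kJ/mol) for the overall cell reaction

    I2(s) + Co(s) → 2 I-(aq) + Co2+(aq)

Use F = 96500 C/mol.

−157 kJ/mol

In the reaction as written I2(s) is reduced, so the I₂/I⁻ couple is the cathode and Co²⁺/Co is the anode.
E°cell = +0.539 − (−0.273) = +0.812 V; balancing electrons gives n = 2.
ΔG° = −nFE°cell = −(2)(96500)(+0.812) J/mol = −157 kJ/mol.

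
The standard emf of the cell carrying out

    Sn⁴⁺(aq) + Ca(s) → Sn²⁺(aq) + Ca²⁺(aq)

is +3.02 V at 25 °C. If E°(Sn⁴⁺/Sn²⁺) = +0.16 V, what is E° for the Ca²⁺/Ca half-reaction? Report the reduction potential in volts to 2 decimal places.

In the reaction as written the Sn⁴⁺/Sn²⁺ couple is reduced (cathode) and Ca²⁺/Ca is oxidized (anode), so E°cell = E°(Sn⁴⁺/Sn²⁺) − E°(Ca²⁺/Ca).
E°(Ca²⁺/Ca) = E°(cathode) − E°cell = +0.16 − (+3.02) = −2.86 V.

−2.86 V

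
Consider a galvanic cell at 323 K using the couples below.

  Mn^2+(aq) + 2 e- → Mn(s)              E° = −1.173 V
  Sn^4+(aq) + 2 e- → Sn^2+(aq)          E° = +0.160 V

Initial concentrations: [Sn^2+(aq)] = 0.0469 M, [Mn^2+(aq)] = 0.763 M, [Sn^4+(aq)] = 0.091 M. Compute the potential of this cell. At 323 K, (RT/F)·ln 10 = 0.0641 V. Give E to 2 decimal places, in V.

+1.35 V

Since E°(Sn⁴⁺/Sn²⁺) > E°(Mn²⁺/Mn), Sn⁴⁺/Sn²⁺ serves as the cathode.
E°cell = E°cat − E°an = +0.160 − (−1.173) = +1.333 V; n = 2.
For the overall reaction Sn^4+(aq) + Mn(s) → Sn^2+(aq) + Mn^2+(aq), Q = ([Sn^2+(aq)]·[Mn^2+(aq)]) / [Sn^4+(aq)] = 0.393, giving log Q = −0.405.
By the Nernst equation, E = +1.333 − (0.0641/2)·(−0.405) = +1.35 V.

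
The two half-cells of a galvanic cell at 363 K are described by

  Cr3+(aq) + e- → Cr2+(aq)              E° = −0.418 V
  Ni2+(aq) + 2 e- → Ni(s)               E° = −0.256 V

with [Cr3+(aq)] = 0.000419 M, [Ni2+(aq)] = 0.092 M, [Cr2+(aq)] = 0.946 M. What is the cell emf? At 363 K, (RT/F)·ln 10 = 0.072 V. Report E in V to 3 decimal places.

+0.366 V

Ni²⁺/Ni is reduced (cathode, E° = −0.256 V) and Cr³⁺/Cr²⁺ is oxidized (anode).
E°cell = −0.256 − (−0.418) = +0.162 V, with n = 2 electrons transferred.
For the overall reaction Ni2+(aq) + 2 Cr2+(aq) → Ni(s) + 2 Cr3+(aq), Q = [Cr3+(aq)]^2 / ([Ni2+(aq)]·[Cr2+(aq)]^2) = 2.13×10^−6, giving log Q = −5.671.
By the Nernst equation, E = +0.162 − (0.072/2)·(−5.671) = +0.366 V.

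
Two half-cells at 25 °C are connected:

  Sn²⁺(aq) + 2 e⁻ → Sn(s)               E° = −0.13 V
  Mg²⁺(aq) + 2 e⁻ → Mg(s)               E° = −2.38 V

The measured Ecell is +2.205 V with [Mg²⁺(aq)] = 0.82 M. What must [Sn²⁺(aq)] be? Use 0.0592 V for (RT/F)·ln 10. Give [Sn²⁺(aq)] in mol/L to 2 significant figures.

0.025 M

The Sn²⁺/Sn couple has the larger reduction potential, so it is the cathode: E°cell = −0.13 − (−2.38) = +2.25 V and n = 2.
Since E = E° − (0.0592/n)·log Q, log Q = n(E° − E)/0.0592 = 1.520.
For Sn²⁺(aq) + Mg(s) → Sn(s) + Mg²⁺(aq), the reaction quotient is Q = [Mg²⁺(aq)] / [Sn²⁺(aq)].
Substituting the known concentrations and solving, log [Sn²⁺(aq)] = −1.606 and [Sn²⁺(aq)] = 0.025 M.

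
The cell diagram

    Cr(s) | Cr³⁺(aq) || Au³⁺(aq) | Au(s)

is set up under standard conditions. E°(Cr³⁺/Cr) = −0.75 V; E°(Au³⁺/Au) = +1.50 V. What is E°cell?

+2.25 V

By convention the left-hand electrode in cell notation is the anode (oxidation) and the right-hand electrode is the cathode (reduction).
E°cell = E°(right) − E°(left) = +1.50 − (−0.75) = +2.25 V.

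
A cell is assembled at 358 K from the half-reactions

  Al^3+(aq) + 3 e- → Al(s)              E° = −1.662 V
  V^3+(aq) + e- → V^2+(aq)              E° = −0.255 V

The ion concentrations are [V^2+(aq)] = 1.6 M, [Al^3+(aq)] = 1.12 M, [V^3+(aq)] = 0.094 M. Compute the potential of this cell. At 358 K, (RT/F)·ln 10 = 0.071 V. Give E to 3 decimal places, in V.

+1.318 V

V³⁺/V²⁺ is reduced (cathode, E° = −0.255 V) and Al³⁺/Al is oxidized (anode).
E°cell = E°cat − E°an = −0.255 − (−1.662) = +1.407 V; n = 3.
For the overall reaction 3 V^3+(aq) + Al(s) → 3 V^2+(aq) + Al^3+(aq), Q = ([V^2+(aq)]^3·[Al^3+(aq)]) / [V^3+(aq)]^3 = 5.52×10^3, giving log Q = 3.742.
E = E° − (0.071/n)·log Q = +1.407 − (0.071/3)(3.742) = +1.318 V.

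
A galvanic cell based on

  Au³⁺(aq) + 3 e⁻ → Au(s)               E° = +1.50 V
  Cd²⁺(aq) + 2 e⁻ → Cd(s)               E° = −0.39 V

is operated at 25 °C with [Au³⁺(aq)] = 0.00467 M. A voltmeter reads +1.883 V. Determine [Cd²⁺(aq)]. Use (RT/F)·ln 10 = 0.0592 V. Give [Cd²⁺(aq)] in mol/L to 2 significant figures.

0.048 M

Au³⁺/Au is the cathode (higher E°); E°cell = +1.50 − (−0.39) = +1.89 V with n = 6.
From the Nernst equation, log Q = n(E° − E)/0.0592 = 6·(+1.89 − (+1.883))/0.0592 = 0.709.
Balancing electrons gives 2 Au³⁺(aq) + 3 Cd(s) → 2 Au(s) + 3 Cd²⁺(aq); thus Q = [Cd²⁺(aq)]^3 / [Au³⁺(aq)]^2.
Substituting the known concentrations and solving, log [Cd²⁺(aq)] = −1.317 and [Cd²⁺(aq)] = 0.048 M.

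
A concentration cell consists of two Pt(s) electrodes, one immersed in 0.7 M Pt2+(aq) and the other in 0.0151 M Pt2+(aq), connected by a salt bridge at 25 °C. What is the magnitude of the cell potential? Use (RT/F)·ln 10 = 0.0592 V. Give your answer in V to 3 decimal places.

For a concentration cell E°cell = 0, since both electrodes use the same couple.
The compartment with the higher Pt2+(aq) concentration (0.7 M) acts as the cathode; ions are reduced there and produced at the dilute (0.0151 M) anode.
With n = 2, Ecell = −(0.0592/2)·log([dilute]/[conc]) = −(0.0592/2)·log(0.0151/0.7) = +0.049 V.

0.049 V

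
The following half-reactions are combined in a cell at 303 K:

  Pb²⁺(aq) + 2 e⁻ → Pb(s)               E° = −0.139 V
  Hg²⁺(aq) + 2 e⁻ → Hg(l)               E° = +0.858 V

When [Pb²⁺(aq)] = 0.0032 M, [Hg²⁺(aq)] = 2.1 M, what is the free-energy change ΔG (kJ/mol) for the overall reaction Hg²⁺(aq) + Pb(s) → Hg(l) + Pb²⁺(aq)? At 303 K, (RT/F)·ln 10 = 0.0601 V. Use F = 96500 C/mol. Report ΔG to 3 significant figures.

The standard cell potential is +0.858 − (−0.139) = +0.997 V, with n = 2 electrons in the balanced equation.
Here Q = [Pb²⁺(aq)] / [Hg²⁺(aq)] = 0.00152 (log Q = −2.817), giving E = +0.997 − (0.0601/2)·(−2.817) = +1.0817 V.
Then ΔG = −nFE = −2 × 96500 × +1.0817 J/mol = −209 kJ/mol.

−209 kJ/mol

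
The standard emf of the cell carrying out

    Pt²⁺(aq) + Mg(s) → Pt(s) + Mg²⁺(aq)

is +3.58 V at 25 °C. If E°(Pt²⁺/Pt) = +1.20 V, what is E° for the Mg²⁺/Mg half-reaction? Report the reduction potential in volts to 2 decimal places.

−2.38 V

In the reaction as written the Pt²⁺/Pt couple is reduced (cathode) and Mg²⁺/Mg is oxidized (anode), so E°cell = E°(Pt²⁺/Pt) − E°(Mg²⁺/Mg).
E°(Mg²⁺/Mg) = E°(cathode) − E°cell = +1.20 − (+3.58) = −2.38 V.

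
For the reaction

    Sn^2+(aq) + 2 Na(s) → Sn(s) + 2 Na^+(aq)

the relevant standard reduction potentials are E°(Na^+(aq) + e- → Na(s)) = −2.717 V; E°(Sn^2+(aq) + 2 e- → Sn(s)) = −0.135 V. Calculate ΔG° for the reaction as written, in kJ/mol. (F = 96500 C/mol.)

−498 kJ/mol

In the reaction as written Sn^2+(aq) is reduced, so the Sn²⁺/Sn couple is the cathode and Na⁺/Na is the anode.
E°cell = −0.135 − (−2.717) = +2.582 V; balancing electrons gives n = 2.
ΔG° = −nFE°cell = −(2)(96500)(+2.582) J/mol = −498 kJ/mol.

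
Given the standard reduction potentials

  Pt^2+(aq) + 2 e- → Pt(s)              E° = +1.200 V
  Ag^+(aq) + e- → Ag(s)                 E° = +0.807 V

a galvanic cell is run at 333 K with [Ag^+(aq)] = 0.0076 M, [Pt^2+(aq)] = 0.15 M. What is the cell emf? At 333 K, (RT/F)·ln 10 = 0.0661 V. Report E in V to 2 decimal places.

+0.51 V

The Pt²⁺/Pt couple has the more positive E°, so it is the cathode; Ag⁺/Ag is the anode.
E°cell = +1.200 − (+0.807) = +0.393 V, with n = 2 electrons transferred.
The balanced reaction is Pt^2+(aq) + 2 Ag(s) → Pt(s) + 2 Ag^+(aq), so Q = [Ag^+(aq)]^2 / [Pt^2+(aq)] = 0.000385 and log Q = −3.414.
E = E° − (0.0661/n)·log Q = +0.393 − (0.0661/2)(−3.414) = +0.51 V.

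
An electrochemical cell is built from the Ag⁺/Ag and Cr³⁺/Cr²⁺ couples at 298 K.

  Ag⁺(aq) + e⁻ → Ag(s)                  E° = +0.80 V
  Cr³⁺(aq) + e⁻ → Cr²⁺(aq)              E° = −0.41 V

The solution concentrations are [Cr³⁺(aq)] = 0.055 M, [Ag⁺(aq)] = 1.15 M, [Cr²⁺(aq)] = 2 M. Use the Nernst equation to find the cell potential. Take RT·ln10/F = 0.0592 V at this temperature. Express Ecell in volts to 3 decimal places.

The Ag⁺/Ag couple has the more positive E°, so it is the cathode; Cr³⁺/Cr²⁺ is the anode.
E°cell = E°cat − E°an = +0.80 − (−0.41) = +1.21 V; n = 1.
Balancing gives Ag⁺(aq) + Cr²⁺(aq) → Ag(s) + Cr³⁺(aq); hence Q = [Cr³⁺(aq)] / ([Ag⁺(aq)]·[Cr²⁺(aq)]) = 0.0239 (log Q = −1.621).
E = E° − (0.0592/n)·log Q = +1.21 − (0.0592/1)(−1.621) = +1.306 V.

+1.306 V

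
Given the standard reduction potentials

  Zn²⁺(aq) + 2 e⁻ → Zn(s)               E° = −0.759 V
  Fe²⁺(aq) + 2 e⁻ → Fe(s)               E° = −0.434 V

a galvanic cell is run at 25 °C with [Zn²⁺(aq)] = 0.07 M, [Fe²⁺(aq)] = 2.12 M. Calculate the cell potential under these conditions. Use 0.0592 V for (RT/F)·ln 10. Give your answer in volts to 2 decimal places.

The Fe²⁺/Fe couple has the more positive E°, so it is the cathode; Zn²⁺/Zn is the anode.
The standard potential is −0.434 − (−0.759) = +0.325 V and the balanced reaction transfers n = 2 electrons.
For the overall reaction Fe²⁺(aq) + Zn(s) → Fe(s) + Zn²⁺(aq), Q = [Zn²⁺(aq)] / [Fe²⁺(aq)] = 0.033, giving log Q = −1.481.
By the Nernst equation, E = +0.325 − (0.0592/2)·(−1.481) = +0.37 V.

+0.37 V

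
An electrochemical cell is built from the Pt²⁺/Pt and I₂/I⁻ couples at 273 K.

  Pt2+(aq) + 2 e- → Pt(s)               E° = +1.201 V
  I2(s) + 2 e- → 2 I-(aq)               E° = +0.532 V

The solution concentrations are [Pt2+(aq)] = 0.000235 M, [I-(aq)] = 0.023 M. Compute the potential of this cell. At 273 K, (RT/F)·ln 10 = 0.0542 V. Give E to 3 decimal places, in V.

+0.482 V

Since E°(Pt²⁺/Pt) > E°(I₂/I⁻), Pt²⁺/Pt serves as the cathode.
The standard potential is +1.201 − (+0.532) = +0.669 V and the balanced reaction transfers n = 2 electrons.
Balancing gives Pt2+(aq) + 2 I-(aq) → Pt(s) + I2(s); hence Q = 1 / ([Pt2+(aq)]·[I-(aq)]^2) = 8.04×10^6 (log Q = 6.905).
E = E° − (0.0542/n)·log Q = +0.669 − (0.0542/2)(6.905) = +0.482 V.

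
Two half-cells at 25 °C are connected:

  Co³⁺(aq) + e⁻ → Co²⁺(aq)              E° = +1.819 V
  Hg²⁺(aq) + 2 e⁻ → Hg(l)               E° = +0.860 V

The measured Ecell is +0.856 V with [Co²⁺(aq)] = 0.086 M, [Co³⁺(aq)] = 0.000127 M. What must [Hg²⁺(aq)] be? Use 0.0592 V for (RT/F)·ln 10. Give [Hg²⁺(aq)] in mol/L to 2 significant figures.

The Co³⁺/Co²⁺ couple has the larger reduction potential, so it is the cathode: E°cell = +1.819 − (+0.860) = +0.959 V and n = 2.
Rearranging E = E° − (0.0592/n)·log Q gives log Q = 2(+0.959 − (+0.856))/0.0592 = 3.480.
For 2 Co³⁺(aq) + Hg(l) → 2 Co²⁺(aq) + Hg²⁺(aq), the reaction quotient is Q = ([Co²⁺(aq)]^2·[Hg²⁺(aq)]) / [Co³⁺(aq)]^2.
Substituting the known concentrations and solving, log [Hg²⁺(aq)] = −2.181 and [Hg²⁺(aq)] = 0.0066 M.

0.0066 M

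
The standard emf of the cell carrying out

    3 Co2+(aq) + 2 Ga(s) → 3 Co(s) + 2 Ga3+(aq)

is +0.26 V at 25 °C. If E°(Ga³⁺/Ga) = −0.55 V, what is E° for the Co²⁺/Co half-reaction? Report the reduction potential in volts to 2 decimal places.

−0.29 V

In the reaction as written the Co²⁺/Co couple is reduced (cathode) and Ga³⁺/Ga is oxidized (anode), so E°cell = E°(Co²⁺/Co) − E°(Ga³⁺/Ga).
E°(Co²⁺/Co) = E°cell + E°(anode) = +0.26 + (−0.55) = −0.29 V.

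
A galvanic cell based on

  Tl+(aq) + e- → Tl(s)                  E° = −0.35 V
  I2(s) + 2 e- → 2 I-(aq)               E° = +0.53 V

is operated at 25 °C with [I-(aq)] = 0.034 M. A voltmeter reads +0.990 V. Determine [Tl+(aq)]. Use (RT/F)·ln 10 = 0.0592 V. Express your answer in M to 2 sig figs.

The I₂/I⁻ couple has the larger reduction potential, so it is the cathode: E°cell = +0.53 − (−0.35) = +0.88 V and n = 2.
From the Nernst equation, log Q = n(E° − E)/0.0592 = 2·(+0.88 − (+0.990))/0.0592 = −3.716.
The balanced reaction is I2(s) + 2 Tl(s) → 2 I-(aq) + 2 Tl+(aq), so Q = [I-(aq)]^2·[Tl+(aq)]^2.
Isolating [Tl+(aq)] in Q = 10^{−3.716} yields log [Tl+(aq)] = −0.389, i.e. 0.41 M.

0.41 M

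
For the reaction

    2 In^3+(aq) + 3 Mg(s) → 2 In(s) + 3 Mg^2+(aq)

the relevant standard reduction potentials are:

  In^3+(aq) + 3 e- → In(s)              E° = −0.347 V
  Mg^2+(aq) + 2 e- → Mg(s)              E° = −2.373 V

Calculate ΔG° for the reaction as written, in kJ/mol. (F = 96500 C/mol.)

In the reaction as written In^3+(aq) is reduced, so the In³⁺/In couple is the cathode and Mg²⁺/Mg is the anode.
E°cell = −0.347 − (−2.373) = +2.026 V; balancing electrons gives n = 6.
ΔG° = −nFE°cell = −(6)(96500)(+2.026) J/mol = −1173 kJ/mol.

−1173 kJ/mol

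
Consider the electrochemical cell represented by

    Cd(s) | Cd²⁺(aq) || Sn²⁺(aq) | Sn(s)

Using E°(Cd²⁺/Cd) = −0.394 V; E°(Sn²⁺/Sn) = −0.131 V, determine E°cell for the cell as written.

+0.263 V

By convention the left-hand electrode in cell notation is the anode (oxidation) and the right-hand electrode is the cathode (reduction).
E°cell = E°(right) − E°(left) = −0.131 − (−0.394) = +0.263 V.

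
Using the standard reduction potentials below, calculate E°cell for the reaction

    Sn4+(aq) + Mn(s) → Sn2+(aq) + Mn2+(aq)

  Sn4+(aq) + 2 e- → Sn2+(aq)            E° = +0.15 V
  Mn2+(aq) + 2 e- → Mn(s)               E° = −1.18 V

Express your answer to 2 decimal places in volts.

+1.33 V

In the reaction as written, Sn4+(aq) is reduced (cathode) and Mn2+(aq) is produced by oxidation at the anode.
E°cell = E°(cathode) − E°(anode) = +0.15 − (−1.18) = +1.33 V.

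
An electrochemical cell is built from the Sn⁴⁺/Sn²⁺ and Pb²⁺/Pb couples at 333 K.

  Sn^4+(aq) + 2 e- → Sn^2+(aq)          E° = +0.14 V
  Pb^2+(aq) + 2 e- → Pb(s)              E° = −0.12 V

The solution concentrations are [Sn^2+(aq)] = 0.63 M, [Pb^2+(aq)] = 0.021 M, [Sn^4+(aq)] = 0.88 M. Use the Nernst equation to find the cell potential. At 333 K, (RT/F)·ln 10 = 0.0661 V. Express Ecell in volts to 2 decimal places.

Sn⁴⁺/Sn²⁺ is reduced (cathode, E° = +0.14 V) and Pb²⁺/Pb is oxidized (anode).
The standard potential is +0.14 − (−0.12) = +0.26 V and the balanced reaction transfers n = 2 electrons.
Balancing gives Sn^4+(aq) + Pb(s) → Sn^2+(aq) + Pb^2+(aq); hence Q = ([Sn^2+(aq)]·[Pb^2+(aq)]) / [Sn^4+(aq)] = 0.015 (log Q = −1.823).
By the Nernst equation, E = +0.26 − (0.0661/2)·(−1.823) = +0.32 V.

+0.32 V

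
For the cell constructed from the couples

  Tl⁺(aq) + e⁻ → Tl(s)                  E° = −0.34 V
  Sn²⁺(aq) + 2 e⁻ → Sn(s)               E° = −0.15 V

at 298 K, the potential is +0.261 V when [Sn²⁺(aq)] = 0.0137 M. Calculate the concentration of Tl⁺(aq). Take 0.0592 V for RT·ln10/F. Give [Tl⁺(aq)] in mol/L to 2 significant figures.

0.0074 M

Sn²⁺/Sn is the cathode (higher E°); E°cell = −0.15 − (−0.34) = +0.19 V with n = 2.
From the Nernst equation, log Q = n(E° − E)/0.0592 = 2·(+0.19 − (+0.261))/0.0592 = −2.399.
For Sn²⁺(aq) + 2 Tl(s) → Sn(s) + 2 Tl⁺(aq), the reaction quotient is Q = [Tl⁺(aq)]^2 / [Sn²⁺(aq)].
Solving for the unknown gives log [Tl⁺(aq)] = −2.131, so [Tl⁺(aq)] ≈ 0.0074 M.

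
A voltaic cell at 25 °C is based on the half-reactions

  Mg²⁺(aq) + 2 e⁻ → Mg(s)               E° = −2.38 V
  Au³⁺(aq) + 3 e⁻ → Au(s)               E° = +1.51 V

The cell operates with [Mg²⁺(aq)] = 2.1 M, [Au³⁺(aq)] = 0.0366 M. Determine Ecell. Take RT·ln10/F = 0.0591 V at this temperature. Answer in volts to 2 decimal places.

Au³⁺/Au is reduced (cathode, E° = +1.51 V) and Mg²⁺/Mg is oxidized (anode).
The standard potential is +1.51 − (−2.38) = +3.89 V and the balanced reaction transfers n = 6 electrons.
The balanced reaction is 2 Au³⁺(aq) + 3 Mg(s) → 2 Au(s) + 3 Mg²⁺(aq), so Q = [Mg²⁺(aq)]^3 / [Au³⁺(aq)]^2 = 6.91×10^3 and log Q = 3.840.
E = E° − (0.0591/n)·log Q = +3.89 − (0.0591/6)(3.840) = +3.85 V.

+3.85 V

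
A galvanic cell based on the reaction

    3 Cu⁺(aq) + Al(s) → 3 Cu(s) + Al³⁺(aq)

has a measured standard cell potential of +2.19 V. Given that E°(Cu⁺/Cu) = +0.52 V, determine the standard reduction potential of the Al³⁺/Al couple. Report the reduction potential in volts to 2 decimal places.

−1.67 V

In the reaction as written the Cu⁺/Cu couple is reduced (cathode) and Al³⁺/Al is oxidized (anode), so E°cell = E°(Cu⁺/Cu) − E°(Al³⁺/Al).
E°(Al³⁺/Al) = E°(cathode) − E°cell = +0.52 − (+2.19) = −1.67 V.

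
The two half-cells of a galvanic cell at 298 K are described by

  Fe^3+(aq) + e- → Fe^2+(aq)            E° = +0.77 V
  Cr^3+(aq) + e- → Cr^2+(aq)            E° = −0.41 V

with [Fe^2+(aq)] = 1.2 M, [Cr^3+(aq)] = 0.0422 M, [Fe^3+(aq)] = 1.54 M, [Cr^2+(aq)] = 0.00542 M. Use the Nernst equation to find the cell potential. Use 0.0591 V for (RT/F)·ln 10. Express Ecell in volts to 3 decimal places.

Fe³⁺/Fe²⁺ is reduced (cathode, E° = +0.77 V) and Cr³⁺/Cr²⁺ is oxidized (anode).
The standard potential is +0.77 − (−0.41) = +1.18 V and the balanced reaction transfers n = 1 electron.
For the overall reaction Fe^3+(aq) + Cr^2+(aq) → Fe^2+(aq) + Cr^3+(aq), Q = ([Fe^2+(aq)]·[Cr^3+(aq)]) / ([Fe^3+(aq)]·[Cr^2+(aq)]) = 6.07, giving log Q = 0.783.
By the Nernst equation, E = +1.18 − (0.0591/1)·(0.783) = +1.134 V.

+1.134 V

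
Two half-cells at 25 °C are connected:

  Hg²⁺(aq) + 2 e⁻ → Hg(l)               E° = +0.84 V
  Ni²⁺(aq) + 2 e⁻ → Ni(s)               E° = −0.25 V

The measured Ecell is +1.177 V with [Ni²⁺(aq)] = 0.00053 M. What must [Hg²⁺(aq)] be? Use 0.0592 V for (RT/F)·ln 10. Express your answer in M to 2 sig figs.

0.46 M

The Hg²⁺/Hg couple has the larger reduction potential, so it is the cathode: E°cell = +0.84 − (−0.25) = +1.09 V and n = 2.
Since E = E° − (0.0592/n)·log Q, log Q = n(E° − E)/0.0592 = −2.939.
For Hg²⁺(aq) + Ni(s) → Hg(l) + Ni²⁺(aq), the reaction quotient is Q = [Ni²⁺(aq)] / [Hg²⁺(aq)].
Substituting the known concentrations and solving, log [Hg²⁺(aq)] = −0.337 and [Hg²⁺(aq)] = 0.46 M.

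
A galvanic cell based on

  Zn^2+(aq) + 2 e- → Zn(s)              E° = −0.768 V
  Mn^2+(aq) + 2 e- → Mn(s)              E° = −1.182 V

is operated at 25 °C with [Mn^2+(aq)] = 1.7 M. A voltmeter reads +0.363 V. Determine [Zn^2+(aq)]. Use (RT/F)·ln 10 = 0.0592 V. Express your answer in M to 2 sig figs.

The Zn²⁺/Zn couple has the larger reduction potential, so it is the cathode: E°cell = −0.768 − (−1.182) = +0.414 V and n = 2.
Rearranging E = E° − (0.0592/n)·log Q gives log Q = 2(+0.414 − (+0.363))/0.0592 = 1.723.
The balanced reaction is Zn^2+(aq) + Mn(s) → Zn(s) + Mn^2+(aq), so Q = [Mn^2+(aq)] / [Zn^2+(aq)].
Isolating [Zn^2+(aq)] in Q = 10^{1.723} yields log [Zn^2+(aq)] = −1.493, i.e. 0.032 M.

0.032 M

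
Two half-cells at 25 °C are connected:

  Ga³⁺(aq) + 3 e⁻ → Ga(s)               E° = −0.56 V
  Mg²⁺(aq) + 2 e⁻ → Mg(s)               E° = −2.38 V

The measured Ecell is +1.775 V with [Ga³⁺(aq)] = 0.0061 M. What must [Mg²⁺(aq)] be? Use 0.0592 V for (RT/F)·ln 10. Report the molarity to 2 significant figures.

1.1 M

With Ga³⁺/Ga at the cathode and Mg²⁺/Mg at the anode, E°cell = −0.56 − (−2.38) = +1.82 V (n = 6).
Rearranging E = E° − (0.0592/n)·log Q gives log Q = 6(+1.82 − (+1.775))/0.0592 = 4.561.
Balancing electrons gives 2 Ga³⁺(aq) + 3 Mg(s) → 2 Ga(s) + 3 Mg²⁺(aq); thus Q = [Mg²⁺(aq)]^3 / [Ga³⁺(aq)]^2.
Isolating [Mg²⁺(aq)] in Q = 10^{4.561} yields log [Mg²⁺(aq)] = 0.044, i.e. 1.1 M.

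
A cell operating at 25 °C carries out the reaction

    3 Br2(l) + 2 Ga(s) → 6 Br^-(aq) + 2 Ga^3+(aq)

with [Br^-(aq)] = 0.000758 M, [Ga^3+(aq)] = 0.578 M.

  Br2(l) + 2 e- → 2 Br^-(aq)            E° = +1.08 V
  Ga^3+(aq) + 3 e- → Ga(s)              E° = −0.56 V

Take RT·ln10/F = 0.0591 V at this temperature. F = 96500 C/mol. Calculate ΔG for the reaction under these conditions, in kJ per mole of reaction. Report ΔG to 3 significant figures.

E°cell = +1.08 − (−0.56) = +1.64 V; the balanced reaction transfers n = 6 electrons.
Here Q = [Br^-(aq)]^6·[Ga^3+(aq)]^2 = 6.34×10^−20 (log Q = −19.198), giving E = +1.64 − (0.0591/6)·(−19.198) = +1.8291 V.
Then ΔG = −nFE = −6 × 96500 × +1.8291 J/mol = −1060 kJ/mol.

−1060 kJ/mol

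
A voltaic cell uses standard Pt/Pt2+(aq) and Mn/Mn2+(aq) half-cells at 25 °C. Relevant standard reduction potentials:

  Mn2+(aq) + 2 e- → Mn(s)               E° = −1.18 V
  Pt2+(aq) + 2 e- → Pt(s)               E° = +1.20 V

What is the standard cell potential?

+2.38 V

The Pt²⁺/Pt couple has the higher E°, so Pt ion is reduced (cathode) and Mn is oxidized (anode).
E°cell = E°(cathode) − E°(anode) = +1.20 − (−1.18) = +2.38 V.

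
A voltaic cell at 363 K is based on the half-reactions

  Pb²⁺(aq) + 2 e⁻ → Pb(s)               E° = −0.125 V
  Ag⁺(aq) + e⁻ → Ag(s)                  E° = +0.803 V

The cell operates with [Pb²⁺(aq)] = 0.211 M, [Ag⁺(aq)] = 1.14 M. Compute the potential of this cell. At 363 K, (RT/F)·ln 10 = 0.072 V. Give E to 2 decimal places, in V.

+0.96 V

The Ag⁺/Ag couple has the more positive E°, so it is the cathode; Pb²⁺/Pb is the anode.
The standard potential is +0.803 − (−0.125) = +0.928 V and the balanced reaction transfers n = 2 electrons.
Balancing gives 2 Ag⁺(aq) + Pb(s) → 2 Ag(s) + Pb²⁺(aq); hence Q = [Pb²⁺(aq)] / [Ag⁺(aq)]^2 = 0.162 (log Q = −0.790).
E = E° − (0.072/n)·log Q = +0.928 − (0.072/2)(−0.790) = +0.96 V.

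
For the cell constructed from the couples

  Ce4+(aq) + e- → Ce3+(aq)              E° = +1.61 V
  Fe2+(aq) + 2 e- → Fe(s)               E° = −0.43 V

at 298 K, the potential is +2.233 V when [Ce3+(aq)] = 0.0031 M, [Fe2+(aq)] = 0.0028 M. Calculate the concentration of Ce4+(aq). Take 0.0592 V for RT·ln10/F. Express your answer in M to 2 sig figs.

The Ce⁴⁺/Ce³⁺ couple has the larger reduction potential, so it is the cathode: E°cell = +1.61 − (−0.43) = +2.04 V and n = 2.
Rearranging E = E° − (0.0592/n)·log Q gives log Q = 2(+2.04 − (+2.233))/0.0592 = −6.520.
Balancing electrons gives 2 Ce4+(aq) + Fe(s) → 2 Ce3+(aq) + Fe2+(aq); thus Q = ([Ce3+(aq)]^2·[Fe2+(aq)]) / [Ce4+(aq)]^2.
Isolating [Ce4+(aq)] in Q = 10^{−6.520} yields log [Ce4+(aq)] = −0.525, i.e. 0.30 M.

0.30 M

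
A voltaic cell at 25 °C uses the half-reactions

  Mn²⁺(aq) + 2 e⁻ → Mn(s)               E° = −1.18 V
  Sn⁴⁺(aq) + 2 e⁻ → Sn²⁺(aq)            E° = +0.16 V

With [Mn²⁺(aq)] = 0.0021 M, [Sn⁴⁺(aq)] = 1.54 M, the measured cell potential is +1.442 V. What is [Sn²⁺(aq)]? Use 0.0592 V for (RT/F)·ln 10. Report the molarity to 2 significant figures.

The Sn⁴⁺/Sn²⁺ couple has the larger reduction potential, so it is the cathode: E°cell = +0.16 − (−1.18) = +1.34 V and n = 2.
Rearranging E = E° − (0.0592/n)·log Q gives log Q = 2(+1.34 − (+1.442))/0.0592 = −3.446.
Balancing electrons gives Sn⁴⁺(aq) + Mn(s) → Sn²⁺(aq) + Mn²⁺(aq); thus Q = ([Sn²⁺(aq)]·[Mn²⁺(aq)]) / [Sn⁴⁺(aq)].
Substituting the known concentrations and solving, log [Sn²⁺(aq)] = −0.581 and [Sn²⁺(aq)] = 0.26 M.

0.26 M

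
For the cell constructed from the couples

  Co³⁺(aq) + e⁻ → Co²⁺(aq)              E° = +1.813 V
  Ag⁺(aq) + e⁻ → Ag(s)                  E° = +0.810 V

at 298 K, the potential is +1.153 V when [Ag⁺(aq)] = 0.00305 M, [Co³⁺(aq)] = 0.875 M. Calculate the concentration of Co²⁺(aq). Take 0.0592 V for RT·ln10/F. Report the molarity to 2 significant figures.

0.84 M

With Co³⁺/Co²⁺ at the cathode and Ag⁺/Ag at the anode, E°cell = +1.813 − (+0.810) = +1.003 V (n = 1).
From the Nernst equation, log Q = n(E° − E)/0.0592 = 1·(+1.003 − (+1.153))/0.0592 = −2.534.
Balancing electrons gives Co³⁺(aq) + Ag(s) → Co²⁺(aq) + Ag⁺(aq); thus Q = ([Co²⁺(aq)]·[Ag⁺(aq)]) / [Co³⁺(aq)].
Substituting the known concentrations and solving, log [Co²⁺(aq)] = −0.076 and [Co²⁺(aq)] = 0.84 M.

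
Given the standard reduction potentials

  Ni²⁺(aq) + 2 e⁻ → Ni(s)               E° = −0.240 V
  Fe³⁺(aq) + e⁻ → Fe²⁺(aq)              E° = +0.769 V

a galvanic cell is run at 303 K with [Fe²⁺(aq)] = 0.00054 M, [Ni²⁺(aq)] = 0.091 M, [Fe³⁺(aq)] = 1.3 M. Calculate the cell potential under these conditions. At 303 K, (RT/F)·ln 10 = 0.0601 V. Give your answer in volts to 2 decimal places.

+1.24 V

The Fe³⁺/Fe²⁺ couple has the more positive E°, so it is the cathode; Ni²⁺/Ni is the anode.
E°cell = E°cat − E°an = +0.769 − (−0.240) = +1.009 V; n = 2.
The balanced reaction is 2 Fe³⁺(aq) + Ni(s) → 2 Fe²⁺(aq) + Ni²⁺(aq), so Q = ([Fe²⁺(aq)]^2·[Ni²⁺(aq)]) / [Fe³⁺(aq)]^2 = 1.57×10^−8 and log Q = −7.804.
By the Nernst equation, E = +1.009 − (0.0601/2)·(−7.804) = +1.24 V.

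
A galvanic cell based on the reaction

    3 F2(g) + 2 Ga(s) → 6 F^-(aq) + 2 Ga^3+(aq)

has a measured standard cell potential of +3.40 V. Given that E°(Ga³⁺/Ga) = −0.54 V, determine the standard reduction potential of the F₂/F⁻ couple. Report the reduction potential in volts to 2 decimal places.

In the reaction as written the F₂/F⁻ couple is reduced (cathode) and Ga³⁺/Ga is oxidized (anode), so E°cell = E°(F₂/F⁻) − E°(Ga³⁺/Ga).
E°(F₂/F⁻) = E°cell + E°(anode) = +3.40 + (−0.54) = +2.86 V.

+2.86 V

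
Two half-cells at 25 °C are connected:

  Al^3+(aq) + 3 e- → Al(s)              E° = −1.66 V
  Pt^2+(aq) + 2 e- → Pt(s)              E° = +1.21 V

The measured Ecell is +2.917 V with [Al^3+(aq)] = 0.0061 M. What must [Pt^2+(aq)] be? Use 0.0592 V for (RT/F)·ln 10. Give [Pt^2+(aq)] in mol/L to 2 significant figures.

Pt²⁺/Pt is the cathode (higher E°); E°cell = +1.21 − (−1.66) = +2.87 V with n = 6.
Rearranging E = E° − (0.0592/n)·log Q gives log Q = 6(+2.87 − (+2.917))/0.0592 = −4.764.
Balancing electrons gives 3 Pt^2+(aq) + 2 Al(s) → 3 Pt(s) + 2 Al^3+(aq); thus Q = [Al^3+(aq)]^2 / [Pt^2+(aq)]^3.
Isolating [Pt^2+(aq)] in Q = 10^{−4.764} yields log [Pt^2+(aq)] = 0.112, i.e. 1.3 M.

1.3 M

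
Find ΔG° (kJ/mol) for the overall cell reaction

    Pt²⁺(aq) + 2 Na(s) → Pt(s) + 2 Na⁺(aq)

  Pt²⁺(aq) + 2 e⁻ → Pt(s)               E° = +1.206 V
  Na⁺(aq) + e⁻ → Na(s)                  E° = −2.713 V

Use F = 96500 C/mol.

In the reaction as written Pt²⁺(aq) is reduced, so the Pt²⁺/Pt couple is the cathode and Na⁺/Na is the anode.
E°cell = +1.206 − (−2.713) = +3.919 V; balancing electrons gives n = 2.
ΔG° = −nFE°cell = −(2)(96500)(+3.919) J/mol = −756 kJ/mol.

−756 kJ/mol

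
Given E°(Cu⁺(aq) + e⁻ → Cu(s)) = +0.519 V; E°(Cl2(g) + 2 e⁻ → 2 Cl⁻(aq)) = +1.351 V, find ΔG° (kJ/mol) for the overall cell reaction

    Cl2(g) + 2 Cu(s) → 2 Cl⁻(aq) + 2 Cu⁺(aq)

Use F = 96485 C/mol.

−161 kJ/mol

In the reaction as written Cl2(g) is reduced, so the Cl₂/Cl⁻ couple is the cathode and Cu⁺/Cu is the anode.
E°cell = +1.351 − (+0.519) = +0.832 V; balancing electrons gives n = 2.
ΔG° = −nFE°cell = −(2)(96485)(+0.832) J/mol = −161 kJ/mol.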